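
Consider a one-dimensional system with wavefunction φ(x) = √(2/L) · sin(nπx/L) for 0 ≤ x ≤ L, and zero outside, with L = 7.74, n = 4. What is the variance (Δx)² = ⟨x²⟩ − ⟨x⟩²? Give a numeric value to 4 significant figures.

Compute ⟨x⟩ and ⟨x²⟩ separately, then (Δx)² = ⟨x²⟩ − ⟨x⟩².
With sin²θ = (1 − cos2θ)/2 on 0 ≤ x ≤ L: ∫sin²(nπx/L) dx = L/2, ∫x·sin²(nπx/L) dx = L²/4, ∫x²·sin²(nπx/L) dx = L³·(1/6 − 1/(4n²π²)); higher powers xᵏ the same way, integrating xᵏ·cos(2nπx/L) by parts.
⟨x⟩ = 3.8700 and ⟨x²⟩ = 19.780.
(Δx)² = 19.780 − (3.8700)² = 4.8026.

4.803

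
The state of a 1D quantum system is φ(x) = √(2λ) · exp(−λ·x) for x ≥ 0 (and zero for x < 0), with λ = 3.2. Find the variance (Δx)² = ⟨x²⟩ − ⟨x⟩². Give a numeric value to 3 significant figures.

0.0244

Compute ⟨x⟩ and ⟨x²⟩ separately, then (Δx)² = ⟨x²⟩ − ⟨x⟩².
Every integrand reduces to terms xʲ·e^(−2λx) on [0, ∞); use ∫₀^∞ xʲ·e^(−2λx) dx = j!/(2λ)^(j+1).
⟨x⟩ = 0.15625 and ⟨x²⟩ = 0.048828.
(Δx)² = 0.048828 − (0.15625)² = 0.024414.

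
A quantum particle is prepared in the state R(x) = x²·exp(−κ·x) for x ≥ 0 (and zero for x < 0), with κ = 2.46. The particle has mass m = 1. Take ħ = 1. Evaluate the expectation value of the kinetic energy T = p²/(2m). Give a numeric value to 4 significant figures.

T = −(ħ²/2m) d²/dx², so ⟨T⟩ = −(ħ²/2m) ∫ R*·R'' dx / ∫|R|² dx; with m = 1.
Differentiate x²·exp(−κ·x) with the product rule; every integrand then reduces to terms xʲ·e^(−2κx) on [0, ∞), with ∫₀^∞ xʲ·e^(−2κx) dx = j!/(2κ)^(j+1).
State is unnormalized: ∫|R|² dx = 0.0083250, and ∫R*·(−ħ²/2m · R'') dx = 0.0083966, so ⟨T⟩ = 0.0083966 / 0.0083250.
⟨T⟩ = 1.0086.

1.009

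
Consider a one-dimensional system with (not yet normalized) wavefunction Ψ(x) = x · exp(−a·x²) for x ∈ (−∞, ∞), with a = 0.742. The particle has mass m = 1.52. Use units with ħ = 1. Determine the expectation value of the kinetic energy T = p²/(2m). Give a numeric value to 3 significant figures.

0.732

T = −(ħ²/2m) d²/dx², so ⟨T⟩ = −(ħ²/2m) ∫ Ψ*·Ψ'' dx / ∫|Ψ|² dx; with m = 1.52.
Expand each integrand as polynomial × e^(−2ax²) and use ∫x^(2j)·e^(−2ax²) dx = (2j−1)!!/(4a)^j · √(π/(2a)), odd powers → 0; here √(π/(2a)) = 1.4550. Differentiate with the product rule, d/dx e^(−ax²) = −2ax·e^(−ax²).
State is unnormalized: ∫|Ψ|² dx = 0.49022, and ∫Ψ*·(−ħ²/2m · Ψ'') dx = 0.35896, so ⟨T⟩ = 0.35896 / 0.49022.
⟨T⟩ = 0.73224.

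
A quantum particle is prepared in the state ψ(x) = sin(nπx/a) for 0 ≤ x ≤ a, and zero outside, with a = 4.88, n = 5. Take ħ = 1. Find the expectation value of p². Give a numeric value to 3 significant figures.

p² ψ = −ħ² d²ψ/dx²; ⟨p²⟩ = −ħ² ∫ ψ*·ψ'' dx / ∫|ψ|² dx.
d/dx sin(nπx/a) = (nπ/a)·cos(nπx/a) and d²/dx² sin(nπx/a) = −(nπ/a)²·sin(nπx/a); on 0 ≤ x ≤ a, ∫sin²(nπx/a) dx = a/2 and ∫sin(nπx/a)·cos(nπx/a) dx = 0.
State is unnormalized: ∫|ψ|² dx = 2.4400, and ∫ψ*·(−ħ² ψ'') dx = 25.281, so ⟨p²⟩ = 25.281 / 2.4400.
⟨p²⟩ = 10.361.

10.4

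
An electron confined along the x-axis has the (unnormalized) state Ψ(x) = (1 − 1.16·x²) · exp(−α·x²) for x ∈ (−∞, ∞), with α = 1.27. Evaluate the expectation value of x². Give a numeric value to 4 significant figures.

0.1159

⟨x²⟩ = ∫ x²·|Ψ|² dx / ∫|Ψ|² dx (integrals over the domain).
Expand each integrand as polynomial × e^(−2αx²) and use ∫x^(2j)·e^(−2αx²) dx = (2j−1)!!/(4α)^j · √(π/(2α)), odd powers → 0; here √(π/(2α)) = 1.1121.
State is unnormalized: ∫|Ψ|² dx = 0.77820, and ∫Ψ*·x²·Ψ dx = 0.090208, so ⟨x²⟩ = 0.090208 / 0.77820.
⟨x²⟩ = 0.11592.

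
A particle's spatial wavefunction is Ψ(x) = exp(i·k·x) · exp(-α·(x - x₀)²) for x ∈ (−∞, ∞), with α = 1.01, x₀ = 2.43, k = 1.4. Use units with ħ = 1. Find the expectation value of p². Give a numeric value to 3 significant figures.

p² Ψ = −ħ² d²Ψ/dx²; ⟨p²⟩ = −ħ² ∫ Ψ*·Ψ'' dx / ∫|Ψ|² dx.
Gaussian moments (u = x − x₀): ∫u^(2j)·e^(−2αu²) du = (2j−1)!!/(4α)^j · √(π/(2α)), odd powers integrate to 0; here √(π/(2α)) = 1.2471. Derivatives: Ψ′ = (ik − 2αu)·Ψ, Ψ″ = ((ik − 2αu)² − 2α)·Ψ; the odd-in-u pieces drop out.
State is unnormalized: ∫|Ψ|² dx = 1.2471, and ∫Ψ*·(−ħ² Ψ'') dx = 3.7039, so ⟨p²⟩ = 3.7039 / 1.2471.
⟨p²⟩ = 2.9700.

2.97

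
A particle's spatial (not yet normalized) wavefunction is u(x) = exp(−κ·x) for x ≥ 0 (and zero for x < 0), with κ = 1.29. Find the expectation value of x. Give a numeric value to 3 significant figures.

⟨x⟩ = ∫ x·|u|² dx / ∫|u|² dx (integrals over the domain).
Every integrand reduces to terms xʲ·e^(−2κx) on [0, ∞); use ∫₀^∞ xʲ·e^(−2κx) dx = j!/(2κ)^(j+1).
State is unnormalized: ∫|u|² dx = 0.38760, and ∫u*·x·u dx = 0.15023, so ⟨x⟩ = 0.15023 / 0.38760.
⟨x⟩ = 0.38760.

0.388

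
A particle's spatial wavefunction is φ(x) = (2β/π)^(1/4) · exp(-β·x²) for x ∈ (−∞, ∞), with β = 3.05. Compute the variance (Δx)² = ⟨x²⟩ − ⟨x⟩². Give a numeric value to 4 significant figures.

Compute ⟨x⟩ and ⟨x²⟩ separately, then (Δx)² = ⟨x²⟩ − ⟨x⟩².
Gaussian moments: ∫x^(2j)·e^(−2βx²) dx = (2j−1)!!/(4β)^j · √(π/(2β)), odd powers integrate to 0; here √(π/(2β)) = 0.71765.
⟨x⟩ = 0.0000 and ⟨x²⟩ = 0.081967.
(Δx)² = 0.081967 − (0.0000)² = 0.081967.

0.08197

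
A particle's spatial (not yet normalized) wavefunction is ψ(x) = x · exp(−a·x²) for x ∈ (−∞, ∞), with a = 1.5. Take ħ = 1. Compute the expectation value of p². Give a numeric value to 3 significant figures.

p² ψ = −ħ² d²ψ/dx²; ⟨p²⟩ = −ħ² ∫ ψ*·ψ'' dx / ∫|ψ|² dx.
Expand each integrand as polynomial × e^(−2ax²) and use ∫x^(2j)·e^(−2ax²) dx = (2j−1)!!/(4a)^j · √(π/(2a)), odd powers → 0; here √(π/(2a)) = 1.0233. Differentiate with the product rule, d/dx e^(−ax²) = −2ax·e^(−ax²).
State is unnormalized: ∫|ψ|² dx = 0.17055, and ∫ψ*·(−ħ² ψ'') dx = 0.76750, so ⟨p²⟩ = 0.76750 / 0.17055.
⟨p²⟩ = 4.5000.

4.50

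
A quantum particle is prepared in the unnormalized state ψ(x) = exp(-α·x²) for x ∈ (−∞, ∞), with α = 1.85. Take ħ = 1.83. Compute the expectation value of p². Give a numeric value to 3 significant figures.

p² ψ = −ħ² d²ψ/dx²; ⟨p²⟩ = −ħ² ∫ ψ*·ψ'' dx / ∫|ψ|² dx.
Gaussian moments: ∫x^(2j)·e^(−2αx²) dx = (2j−1)!!/(4α)^j · √(π/(2α)), odd powers integrate to 0; here √(π/(2α)) = 0.92145. Derivatives: d/dx e^(−αx²) = −2αx·e^(−αx²), d²/dx² e^(−αx²) = (4α²x² − 2α)·e^(−αx²).
State is unnormalized: ∫|ψ|² dx = 0.92145, and ∫ψ*·(−ħ² ψ'') dx = 5.7088, so ⟨p²⟩ = 5.7088 / 0.92145.
⟨p²⟩ = 6.1955.

6.20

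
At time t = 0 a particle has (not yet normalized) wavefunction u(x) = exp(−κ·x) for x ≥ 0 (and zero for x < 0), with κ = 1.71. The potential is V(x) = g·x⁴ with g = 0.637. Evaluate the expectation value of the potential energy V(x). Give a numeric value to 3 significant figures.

⟨V⟩ = ∫ V(x)·|u|² dx / ∫|u|² dx.
Every integrand reduces to terms xʲ·e^(−2κx) on [0, ∞); use ∫₀^∞ xʲ·e^(−2κx) dx = j!/(2κ)^(j+1).
State is unnormalized: ∫|u|² dx = 0.29240, and ∫u*·V(x)·u dx = 0.032675, so ⟨V⟩ = 0.032675 / 0.29240.
⟨V⟩ = 0.11175.

0.112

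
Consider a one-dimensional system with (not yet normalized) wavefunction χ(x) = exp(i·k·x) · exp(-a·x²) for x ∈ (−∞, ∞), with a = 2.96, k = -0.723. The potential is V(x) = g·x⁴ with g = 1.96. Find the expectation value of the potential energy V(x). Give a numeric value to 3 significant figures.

0.0419

⟨V⟩ = ∫ V(x)·|χ|² dx / ∫|χ|² dx.
Gaussian moments: ∫x^(2j)·e^(−2ax²) dx = (2j−1)!!/(4a)^j · √(π/(2a)), odd powers integrate to 0; here √(π/(2a)) = 0.72847.
State is unnormalized: ∫|χ|² dx = 0.72847, and ∫χ*·V(x)·χ dx = 0.030555, so ⟨V⟩ = 0.030555 / 0.72847.
⟨V⟩ = 0.041944.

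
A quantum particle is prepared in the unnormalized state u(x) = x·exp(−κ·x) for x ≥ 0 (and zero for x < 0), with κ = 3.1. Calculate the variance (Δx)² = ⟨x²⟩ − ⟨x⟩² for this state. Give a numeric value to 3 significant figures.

Compute ⟨x⟩ and ⟨x²⟩ separately, then (Δx)² = ⟨x²⟩ − ⟨x⟩².
Every integrand reduces to terms xʲ·e^(−2κx) on [0, ∞); use ∫₀^∞ xʲ·e^(−2κx) dx = j!/(2κ)^(j+1).
Normalization: ∫|u|² dx = 0.0083918.
⟨x⟩ = 0.48387 and ⟨x²⟩ = 0.31217.
(Δx)² = 0.31217 − (0.48387)² = 0.078044.

0.0780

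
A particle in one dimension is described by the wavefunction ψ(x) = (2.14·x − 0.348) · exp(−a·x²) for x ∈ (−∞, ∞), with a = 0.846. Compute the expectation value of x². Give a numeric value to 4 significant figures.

0.8380

⟨x²⟩ = ∫ x²·|ψ|² dx / ∫|ψ|² dx (integrals over the domain).
Expand each integrand as polynomial × e^(−2ax²) and use ∫x^(2j)·e^(−2ax²) dx = (2j−1)!!/(4a)^j · √(π/(2a)), odd powers → 0; here √(π/(2a)) = 1.3626.
State is unnormalized: ∫|ψ|² dx = 2.0091, and ∫ψ*·x²·ψ dx = 1.6836, so ⟨x²⟩ = 1.6836 / 2.0091.
⟨x²⟩ = 0.83798.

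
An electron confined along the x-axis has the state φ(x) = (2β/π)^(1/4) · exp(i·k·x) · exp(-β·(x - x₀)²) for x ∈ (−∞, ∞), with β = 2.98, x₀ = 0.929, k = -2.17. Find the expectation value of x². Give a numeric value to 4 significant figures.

0.9469

⟨x²⟩ = ∫ x²·|φ|² dx (integrals over the domain).
Gaussian moments (u = x − x₀): ∫u^(2j)·e^(−2βu²) du = (2j−1)!!/(4β)^j · √(π/(2β)), odd powers integrate to 0; here √(π/(2β)) = 0.72603.
⟨x²⟩ = 0.94693.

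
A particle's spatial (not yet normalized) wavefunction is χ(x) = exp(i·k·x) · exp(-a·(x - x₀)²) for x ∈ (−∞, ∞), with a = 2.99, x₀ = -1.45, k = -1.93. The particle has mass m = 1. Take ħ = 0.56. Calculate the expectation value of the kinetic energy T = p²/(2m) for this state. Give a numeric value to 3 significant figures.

T = −(ħ²/2m) d²/dx², so ⟨T⟩ = −(ħ²/2m) ∫ χ*·χ'' dx / ∫|χ|² dx; with m = 1.
Gaussian moments (u = x − x₀): ∫u^(2j)·e^(−2au²) du = (2j−1)!!/(4a)^j · √(π/(2a)), odd powers integrate to 0; here √(π/(2a)) = 0.72481. Derivatives: χ′ = (ik − 2au)·χ, χ″ = ((ik − 2au)² − 2a)·χ; the odd-in-u pieces drop out.
State is unnormalized: ∫|χ|² dx = 0.72481, and ∫χ*·(−ħ²/2m · χ'') dx = 0.76315, so ⟨T⟩ = 0.76315 / 0.72481.
⟨T⟩ = 1.0529.

1.05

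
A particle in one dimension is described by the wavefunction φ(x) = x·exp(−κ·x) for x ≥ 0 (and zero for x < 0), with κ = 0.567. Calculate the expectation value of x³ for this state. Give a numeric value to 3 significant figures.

⟨x³⟩ = ∫ x³·|φ|² dx / ∫|φ|² dx (integrals over the domain).
Every integrand reduces to terms xʲ·e^(−2κx) on [0, ∞); use ∫₀^∞ xʲ·e^(−2κx) dx = j!/(2κ)^(j+1).
State is unnormalized: ∫|φ|² dx = 1.3715, and ∫φ*·x³·φ dx = 56.429, so ⟨x³⟩ = 56.429 / 1.3715.
⟨x³⟩ = 41.145.

41.1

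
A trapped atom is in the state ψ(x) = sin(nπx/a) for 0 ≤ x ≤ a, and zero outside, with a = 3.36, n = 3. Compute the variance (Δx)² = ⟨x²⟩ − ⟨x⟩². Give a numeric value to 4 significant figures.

0.8773

Compute ⟨x⟩ and ⟨x²⟩ separately, then (Δx)² = ⟨x²⟩ − ⟨x⟩².
With sin²θ = (1 − cos2θ)/2 on 0 ≤ x ≤ a: ∫sin²(nπx/a) dx = a/2, ∫x·sin²(nπx/a) dx = a²/4, ∫x²·sin²(nπx/a) dx = a³·(1/6 − 1/(4n²π²)); higher powers xᵏ the same way, integrating xᵏ·cos(2nπx/a) by parts.
Normalization: ∫|ψ|² dx = 1.6800.
⟨x⟩ = 1.6800 and ⟨x²⟩ = 3.6997.
(Δx)² = 3.6997 − (1.6800)² = 0.87725.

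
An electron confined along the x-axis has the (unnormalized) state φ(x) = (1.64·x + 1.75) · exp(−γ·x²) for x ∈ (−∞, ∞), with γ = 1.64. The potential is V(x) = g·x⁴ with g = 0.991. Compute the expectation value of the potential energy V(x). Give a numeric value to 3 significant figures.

0.102

⟨V⟩ = ∫ V(x)·|φ|² dx / ∫|φ|² dx.
Expand each integrand as polynomial × e^(−2γx²) and use ∫x^(2j)·e^(−2γx²) dx = (2j−1)!!/(4γ)^j · √(π/(2γ)), odd powers → 0; here √(π/(2γ)) = 0.97867.
State is unnormalized: ∫|φ|² dx = 3.3984, and ∫φ*·V(x)·φ dx = 0.34567, so ⟨V⟩ = 0.34567 / 3.3984.
⟨V⟩ = 0.10171.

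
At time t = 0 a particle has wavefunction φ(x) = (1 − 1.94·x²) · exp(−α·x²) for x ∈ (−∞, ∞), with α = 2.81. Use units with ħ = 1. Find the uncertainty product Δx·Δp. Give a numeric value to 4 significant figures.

Δx = √(⟨x²⟩−⟨x⟩²), Δp = √(⟨p²⟩−⟨p⟩²).
Expand each integrand as polynomial × e^(−2αx²) and use ∫x^(2j)·e^(−2αx²) dx = (2j−1)!!/(4α)^j · √(π/(2α)), odd powers → 0; here √(π/(2α)) = 0.74766. Differentiate with the product rule, d/dx e^(−αx²) = −2αx·e^(−αx²).
Normalization: ∫|φ|² dx = 0.55639.
⟨x⟩ = 0.0000, ⟨x²⟩ = 0.049168 ⇒ Δx = 0.22174.
⟨p⟩ = 0.0000, ⟨p²⟩ = 5.8669 ⇒ Δp = 2.4222.
Δx·Δp = 0.53708.

0.5371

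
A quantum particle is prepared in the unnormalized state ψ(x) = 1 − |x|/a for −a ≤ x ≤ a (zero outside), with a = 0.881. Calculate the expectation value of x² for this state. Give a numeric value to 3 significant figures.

0.0776

⟨x²⟩ = ∫ x²·|ψ|² dx / ∫|ψ|² dx (integrals over the domain).
ψ is even, so ∫ over [−a, a] = 2∫₀ᵃ with ψ = 1 − x/a there: ∫₀ᵃ (1 − x/a)² dx = a/3, ∫₀ᵃ x²(1 − x/a)² dx = a³/30, ∫₀ᵃ x⁴(1 − x/a)² dx = a⁵/105.
State is unnormalized: ∫|ψ|² dx = 0.58733, and ∫ψ*·x²·ψ dx = 0.045587, so ⟨x²⟩ = 0.045587 / 0.58733.
⟨x²⟩ = 0.077616.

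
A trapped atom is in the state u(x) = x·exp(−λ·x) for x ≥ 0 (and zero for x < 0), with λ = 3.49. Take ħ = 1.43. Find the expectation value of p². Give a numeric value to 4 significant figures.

24.91

p² u = −ħ² d²u/dx²; ⟨p²⟩ = −ħ² ∫ u*·u'' dx / ∫|u|² dx.
Differentiate x·exp(−λ·x) with the product rule; every integrand then reduces to terms xʲ·e^(−2λx) on [0, ∞), with ∫₀^∞ xʲ·e^(−2λx) dx = j!/(2λ)^(j+1).
State is unnormalized: ∫|u|² dx = 0.0058812, and ∫u*·(−ħ² u'') dx = 0.14648, so ⟨p²⟩ = 0.14648 / 0.0058812.
⟨p²⟩ = 24.907.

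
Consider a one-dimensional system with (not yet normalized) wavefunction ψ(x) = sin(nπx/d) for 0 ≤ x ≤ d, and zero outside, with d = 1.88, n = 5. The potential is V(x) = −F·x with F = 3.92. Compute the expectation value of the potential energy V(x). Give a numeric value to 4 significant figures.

⟨V⟩ = ∫ V(x)·|ψ|² dx / ∫|ψ|² dx.
With sin²θ = (1 − cos2θ)/2 on 0 ≤ x ≤ d: ∫sin²(nπx/d) dx = d/2, ∫x·sin²(nπx/d) dx = d²/4, ∫x²·sin²(nπx/d) dx = d³·(1/6 − 1/(4n²π²)); higher powers xᵏ the same way, integrating xᵏ·cos(2nπx/d) by parts.
State is unnormalized: ∫|ψ|² dx = 0.94000, and ∫ψ*·V(x)·ψ dx = -3.4637, so ⟨V⟩ = -3.4637 / 0.94000.
⟨V⟩ = -3.6848.

-3.685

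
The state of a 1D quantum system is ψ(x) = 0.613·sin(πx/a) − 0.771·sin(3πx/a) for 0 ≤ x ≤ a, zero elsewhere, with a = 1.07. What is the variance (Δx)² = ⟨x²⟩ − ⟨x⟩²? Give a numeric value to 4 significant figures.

Compute ⟨x⟩ and ⟨x²⟩ separately, then (Δx)² = ⟨x²⟩ − ⟨x⟩².
On 0 ≤ x ≤ a (j ≠ l): ∫sin²(jπx/a) dx = a/2, ∫sin(jπx/a)·sin(lπx/a) dx = 0; diagonal moments ∫x·sin²(jπx/a) dx = a²/4, ∫x²·sin²(jπx/a) dx = a³·(1/6 − 1/(4j²π²)); cross terms ∫x·sin(jπx/a)·sin(lπx/a) dx = 0 for j + l even and −4jla²/(π²(j² − l²)²) for j + l odd, ∫x²·sin(jπx/a)·sin(lπx/a) dx = (−1)^(j+l)·4jla³/(π²(j² − l²)²); higher powers the same way via product-to-sum and parts.
Normalization: ∫|ψ|² dx = 0.51906.
⟨x⟩ = 0.53500 and ⟨x²⟩ = 0.31284.
(Δx)² = 0.31284 − (0.53500)² = 0.026614.

0.02661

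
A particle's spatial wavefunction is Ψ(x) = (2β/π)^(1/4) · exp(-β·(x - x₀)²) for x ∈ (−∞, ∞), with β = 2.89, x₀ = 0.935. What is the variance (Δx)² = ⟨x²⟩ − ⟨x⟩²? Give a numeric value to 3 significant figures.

0.0865

Compute ⟨x⟩ and ⟨x²⟩ separately, then (Δx)² = ⟨x²⟩ − ⟨x⟩².
Gaussian moments (u = x − x₀): ∫u^(2j)·e^(−2βu²) du = (2j−1)!!/(4β)^j · √(π/(2β)), odd powers integrate to 0; here √(π/(2β)) = 0.73724.
⟨x⟩ = 0.93500 and ⟨x²⟩ = 0.96073.
(Δx)² = 0.96073 − (0.93500)² = 0.086505.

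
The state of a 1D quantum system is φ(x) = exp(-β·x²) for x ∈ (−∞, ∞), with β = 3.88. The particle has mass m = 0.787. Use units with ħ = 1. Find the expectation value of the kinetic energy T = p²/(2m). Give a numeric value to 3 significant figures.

T = −(ħ²/2m) d²/dx², so ⟨T⟩ = −(ħ²/2m) ∫ φ*·φ'' dx / ∫|φ|² dx; with m = 0.787.
Gaussian moments: ∫x^(2j)·e^(−2βx²) dx = (2j−1)!!/(4β)^j · √(π/(2β)), odd powers integrate to 0; here √(π/(2β)) = 0.63627. Derivatives: d/dx e^(−βx²) = −2βx·e^(−βx²), d²/dx² e^(−βx²) = (4β²x² − 2β)·e^(−βx²).
State is unnormalized: ∫|φ|² dx = 0.63627, and ∫φ*·(−ħ²/2m · φ'') dx = 1.5685, so ⟨T⟩ = 1.5685 / 0.63627.
⟨T⟩ = 2.4651.

2.47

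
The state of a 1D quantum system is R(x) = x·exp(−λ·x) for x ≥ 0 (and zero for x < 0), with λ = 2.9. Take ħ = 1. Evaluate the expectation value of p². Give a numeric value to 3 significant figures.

8.41

p² R = −ħ² d²R/dx²; ⟨p²⟩ = −ħ² ∫ R*·R'' dx / ∫|R|² dx.
Differentiate x·exp(−λ·x) with the product rule; every integrand then reduces to terms xʲ·e^(−2λx) on [0, ∞), with ∫₀^∞ xʲ·e^(−2λx) dx = j!/(2λ)^(j+1).
State is unnormalized: ∫|R|² dx = 0.010251, and ∫R*·(−ħ² R'') dx = 0.086207, so ⟨p²⟩ = 0.086207 / 0.010251.
⟨p²⟩ = 8.4100.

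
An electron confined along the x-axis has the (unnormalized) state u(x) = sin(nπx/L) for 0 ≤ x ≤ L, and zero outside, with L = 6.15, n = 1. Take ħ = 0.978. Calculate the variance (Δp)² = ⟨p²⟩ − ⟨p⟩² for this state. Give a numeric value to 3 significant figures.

Compute ⟨p⟩ and ⟨p²⟩ separately; (Δp)² = ⟨p²⟩ − ⟨p⟩².
d/dx sin(nπx/L) = (nπ/L)·cos(nπx/L) and d²/dx² sin(nπx/L) = −(nπ/L)²·sin(nπx/L); on 0 ≤ x ≤ L, ∫sin²(nπx/L) dx = L/2 and ∫sin(nπx/L)·cos(nπx/L) dx = 0.
Normalization: ∫|u|² dx = 3.0750.
⟨p⟩ = 0.0000 and ⟨p²⟩ = 0.24959.
(Δp)² = 0.24959 − (0.0000)² = 0.24959.

0.250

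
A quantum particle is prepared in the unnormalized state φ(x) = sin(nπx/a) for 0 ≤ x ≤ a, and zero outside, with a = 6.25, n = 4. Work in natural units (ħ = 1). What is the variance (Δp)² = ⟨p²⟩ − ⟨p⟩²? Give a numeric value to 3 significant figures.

Compute ⟨p⟩ and ⟨p²⟩ separately; (Δp)² = ⟨p²⟩ − ⟨p⟩².
d/dx sin(nπx/a) = (nπ/a)·cos(nπx/a) and d²/dx² sin(nπx/a) = −(nπ/a)²·sin(nπx/a); on 0 ≤ x ≤ a, ∫sin²(nπx/a) dx = a/2 and ∫sin(nπx/a)·cos(nπx/a) dx = 0.
Normalization: ∫|φ|² dx = 3.1250.
⟨p⟩ = 0.0000 and ⟨p²⟩ = 4.0426.
(Δp)² = 4.0426 − (0.0000)² = 4.0426.

4.04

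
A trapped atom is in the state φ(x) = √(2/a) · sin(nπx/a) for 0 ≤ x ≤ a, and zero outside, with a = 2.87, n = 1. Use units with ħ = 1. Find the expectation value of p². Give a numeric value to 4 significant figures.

1.198

p² φ = −ħ² d²φ/dx²; ⟨p²⟩ = −ħ² ∫ φ*·φ'' dx.
d/dx sin(nπx/a) = (nπ/a)·cos(nπx/a) and d²/dx² sin(nπx/a) = −(nπ/a)²·sin(nπx/a); on 0 ≤ x ≤ a, ∫sin²(nπx/a) dx = a/2 and ∫sin(nπx/a)·cos(nπx/a) dx = 0.
⟨p²⟩ = 1.1982.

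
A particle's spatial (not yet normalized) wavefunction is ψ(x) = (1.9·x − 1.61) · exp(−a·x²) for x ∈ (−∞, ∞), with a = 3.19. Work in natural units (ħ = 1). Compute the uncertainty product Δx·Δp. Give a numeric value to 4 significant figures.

Δx = √(⟨x²⟩−⟨x⟩²), Δp = √(⟨p²⟩−⟨p⟩²).
Expand each integrand as polynomial × e^(−2ax²) and use ∫x^(2j)·e^(−2ax²) dx = (2j−1)!!/(4a)^j · √(π/(2a)), odd powers → 0; here √(π/(2a)) = 0.70172. Differentiate with the product rule, d/dx e^(−ax²) = −2ax·e^(−ax²).
Normalization: ∫|ψ|² dx = 2.0175.
⟨x⟩ = -0.16677, ⟨x²⟩ = 0.093794 ⇒ Δx = 0.25687.
⟨p⟩ = 0.0000, ⟨p²⟩ = 3.8178 ⇒ Δp = 1.9539.
Δx·Δp = 0.50190.

0.5019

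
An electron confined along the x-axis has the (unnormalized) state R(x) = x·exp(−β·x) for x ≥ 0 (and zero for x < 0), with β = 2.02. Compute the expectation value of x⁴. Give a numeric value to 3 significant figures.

⟨x⁴⟩ = ∫ x⁴·|R|² dx / ∫|R|² dx (integrals over the domain).
Every integrand reduces to terms xʲ·e^(−2βx) on [0, ∞); use ∫₀^∞ xʲ·e^(−2βx) dx = j!/(2β)^(j+1).
State is unnormalized: ∫|R|² dx = 0.030331, and ∫R*·x⁴·R dx = 0.040989, so ⟨x⁴⟩ = 0.040989 / 0.030331.
⟨x⁴⟩ = 1.3514.

1.35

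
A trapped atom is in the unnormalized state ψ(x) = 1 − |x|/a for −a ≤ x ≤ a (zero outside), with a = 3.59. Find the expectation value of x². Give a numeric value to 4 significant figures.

1.289

⟨x²⟩ = ∫ x²·|ψ|² dx / ∫|ψ|² dx (integrals over the domain).
ψ is even, so ∫ over [−a, a] = 2∫₀ᵃ with ψ = 1 − x/a there: ∫₀ᵃ (1 − x/a)² dx = a/3, ∫₀ᵃ x²(1 − x/a)² dx = a³/30, ∫₀ᵃ x⁴(1 − x/a)² dx = a⁵/105.
State is unnormalized: ∫|ψ|² dx = 2.3933, and ∫ψ*·x²·ψ dx = 3.0846, so ⟨x²⟩ = 3.0846 / 2.3933.
⟨x²⟩ = 1.2888.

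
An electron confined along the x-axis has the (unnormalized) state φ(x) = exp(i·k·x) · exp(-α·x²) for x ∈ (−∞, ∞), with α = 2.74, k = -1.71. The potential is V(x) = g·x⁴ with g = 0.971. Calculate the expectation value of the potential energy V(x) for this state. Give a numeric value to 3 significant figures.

0.0243

⟨V⟩ = ∫ V(x)·|φ|² dx / ∫|φ|² dx.
Gaussian moments: ∫x^(2j)·e^(−2αx²) dx = (2j−1)!!/(4α)^j · √(π/(2α)), odd powers integrate to 0; here √(π/(2α)) = 0.75715.
State is unnormalized: ∫|φ|² dx = 0.75715, and ∫φ*·V(x)·φ dx = 0.018361, so ⟨V⟩ = 0.018361 / 0.75715.
⟨V⟩ = 0.024250.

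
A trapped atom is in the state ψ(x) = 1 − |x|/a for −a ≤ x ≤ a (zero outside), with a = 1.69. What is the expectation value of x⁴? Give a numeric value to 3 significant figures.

0.233

⟨x⁴⟩ = ∫ x⁴·|ψ|² dx / ∫|ψ|² dx (integrals over the domain).
ψ is even, so ∫ over [−a, a] = 2∫₀ᵃ with ψ = 1 − x/a there: ∫₀ᵃ (1 − x/a)² dx = a/3, ∫₀ᵃ x²(1 − x/a)² dx = a³/30, ∫₀ᵃ x⁴(1 − x/a)² dx = a⁵/105.
State is unnormalized: ∫|ψ|² dx = 1.1267, and ∫ψ*·x⁴·ψ dx = 0.26259, so ⟨x⁴⟩ = 0.26259 / 1.1267.
⟨x⁴⟩ = 0.23307.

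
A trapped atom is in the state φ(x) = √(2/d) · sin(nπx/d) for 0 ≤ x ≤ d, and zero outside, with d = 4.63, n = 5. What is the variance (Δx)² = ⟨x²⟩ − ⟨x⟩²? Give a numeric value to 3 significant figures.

Compute ⟨x⟩ and ⟨x²⟩ separately, then (Δx)² = ⟨x²⟩ − ⟨x⟩².
With sin²θ = (1 − cos2θ)/2 on 0 ≤ x ≤ d: ∫sin²(nπx/d) dx = d/2, ∫x·sin²(nπx/d) dx = d²/4, ∫x²·sin²(nπx/d) dx = d³·(1/6 − 1/(4n²π²)); higher powers xᵏ the same way, integrating xᵏ·cos(2nπx/d) by parts.
⟨x⟩ = 2.3150 and ⟨x²⟩ = 7.1022.
(Δx)² = 7.1022 − (2.3150)² = 1.7430.

1.74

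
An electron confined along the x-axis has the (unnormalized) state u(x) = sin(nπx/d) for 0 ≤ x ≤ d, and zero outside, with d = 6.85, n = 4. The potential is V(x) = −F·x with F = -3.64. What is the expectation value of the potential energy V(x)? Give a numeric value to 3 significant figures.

12.5

⟨V⟩ = ∫ V(x)·|u|² dx / ∫|u|² dx.
With sin²θ = (1 − cos2θ)/2 on 0 ≤ x ≤ d: ∫sin²(nπx/d) dx = d/2, ∫x·sin²(nπx/d) dx = d²/4, ∫x²·sin²(nπx/d) dx = d³·(1/6 − 1/(4n²π²)); higher powers xᵏ the same way, integrating xᵏ·cos(2nπx/d) by parts.
State is unnormalized: ∫|u|² dx = 3.4250, and ∫u*·V(x)·u dx = 42.699, so ⟨V⟩ = 42.699 / 3.4250.
⟨V⟩ = 12.467.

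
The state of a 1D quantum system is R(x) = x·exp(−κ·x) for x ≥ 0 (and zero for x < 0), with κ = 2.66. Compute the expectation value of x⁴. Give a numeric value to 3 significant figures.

⟨x⁴⟩ = ∫ x⁴·|R|² dx / ∫|R|² dx (integrals over the domain).
Every integrand reduces to terms xʲ·e^(−2κx) on [0, ∞); use ∫₀^∞ xʲ·e^(−2κx) dx = j!/(2κ)^(j+1).
State is unnormalized: ∫|R|² dx = 0.013283, and ∫R*·x⁴·R dx = 0.0059697, so ⟨x⁴⟩ = 0.0059697 / 0.013283.
⟨x⁴⟩ = 0.44942.

0.449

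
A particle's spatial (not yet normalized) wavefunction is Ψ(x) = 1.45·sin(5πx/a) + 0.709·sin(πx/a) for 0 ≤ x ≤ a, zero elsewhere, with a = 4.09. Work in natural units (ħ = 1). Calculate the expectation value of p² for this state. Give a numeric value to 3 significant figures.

12.0

p² Ψ = −ħ² d²Ψ/dx²; ⟨p²⟩ = −ħ² ∫ Ψ*·Ψ'' dx / ∫|Ψ|² dx.
d²/dx² sin(jπx/a) = −(jπ/a)²·sin(jπx/a); on 0 ≤ x ≤ a, ∫sin²(jπx/a) dx = a/2 and ∫sin(jπx/a)·sin(lπx/a) dx = 0 for j ≠ l, so only diagonal terms survive in ∫|Ψ|² and ∫Ψ·Ψ″; ∫Ψ·Ψ′ dx = [Ψ²/2] between the walls = 0.
State is unnormalized: ∫|Ψ|² dx = 5.3276, and ∫Ψ*·(−ħ² Ψ'') dx = 64.026, so ⟨p²⟩ = 64.026 / 5.3276.
⟨p²⟩ = 12.018.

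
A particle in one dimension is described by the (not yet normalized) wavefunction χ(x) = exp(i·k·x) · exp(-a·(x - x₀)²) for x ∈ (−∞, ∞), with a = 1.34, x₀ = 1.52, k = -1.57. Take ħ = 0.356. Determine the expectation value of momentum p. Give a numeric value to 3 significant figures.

p χ = −iħ dχ/dx; then ⟨p⟩ = ∫ χ*·(pχ) dx / ∫|χ|² dx.
Gaussian moments (u = x − x₀): ∫u^(2j)·e^(−2au²) du = (2j−1)!!/(4a)^j · √(π/(2a)), odd powers integrate to 0; here √(π/(2a)) = 1.0827. Derivatives: χ′ = (ik − 2au)·χ, χ″ = ((ik − 2au)² − 2a)·χ; the odd-in-u pieces drop out.
State is unnormalized: ∫|χ|² dx = 1.0827, and ∫χ*·(−iħ χ') dx = -0.60514, so ⟨p⟩ = -0.60514 / 1.0827.
⟨p⟩ = -0.55892.

-0.559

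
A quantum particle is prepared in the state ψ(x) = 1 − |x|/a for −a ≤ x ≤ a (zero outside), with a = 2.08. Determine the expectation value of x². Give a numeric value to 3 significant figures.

⟨x²⟩ = ∫ x²·|ψ|² dx / ∫|ψ|² dx (integrals over the domain).
ψ is even, so ∫ over [−a, a] = 2∫₀ᵃ with ψ = 1 − x/a there: ∫₀ᵃ (1 − x/a)² dx = a/3, ∫₀ᵃ x²(1 − x/a)² dx = a³/30, ∫₀ᵃ x⁴(1 − x/a)² dx = a⁵/105.
State is unnormalized: ∫|ψ|² dx = 1.3867, and ∫ψ*·x²·ψ dx = 0.59993, so ⟨x²⟩ = 0.59993 / 1.3867.
⟨x²⟩ = 0.43264.

0.433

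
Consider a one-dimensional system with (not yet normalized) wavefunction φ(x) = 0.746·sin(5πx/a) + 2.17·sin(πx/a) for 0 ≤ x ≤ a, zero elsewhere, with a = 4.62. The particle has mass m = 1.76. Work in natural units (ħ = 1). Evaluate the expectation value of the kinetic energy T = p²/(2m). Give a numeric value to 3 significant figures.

0.465

T = −(ħ²/2m) d²/dx², so ⟨T⟩ = −(ħ²/2m) ∫ φ*·φ'' dx / ∫|φ|² dx; with m = 1.76.
d²/dx² sin(jπx/a) = −(jπ/a)²·sin(jπx/a); on 0 ≤ x ≤ a, ∫sin²(jπx/a) dx = a/2 and ∫sin(jπx/a)·sin(lπx/a) dx = 0 for j ≠ l, so only diagonal terms survive in ∫|φ|² and ∫φ·φ″; ∫φ·φ′ dx = [φ²/2] between the walls = 0.
State is unnormalized: ∫|φ|² dx = 12.163, and ∫φ*·(−ħ²/2m · φ'') dx = 5.6508, so ⟨T⟩ = 5.6508 / 12.163.
⟨T⟩ = 0.46458.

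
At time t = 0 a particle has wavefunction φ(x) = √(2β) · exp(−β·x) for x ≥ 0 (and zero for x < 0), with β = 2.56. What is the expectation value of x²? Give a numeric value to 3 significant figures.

⟨x²⟩ = ∫ x²·|φ|² dx (integrals over the domain).
Every integrand reduces to terms xʲ·e^(−2βx) on [0, ∞); use ∫₀^∞ xʲ·e^(−2βx) dx = j!/(2β)^(j+1).
⟨x²⟩ = 0.076294.

0.0763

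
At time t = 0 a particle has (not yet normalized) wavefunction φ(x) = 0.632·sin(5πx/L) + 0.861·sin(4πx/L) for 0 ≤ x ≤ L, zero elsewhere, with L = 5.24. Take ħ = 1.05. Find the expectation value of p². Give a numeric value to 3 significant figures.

p² φ = −ħ² d²φ/dx²; ⟨p²⟩ = −ħ² ∫ φ*·φ'' dx / ∫|φ|² dx.
d²/dx² sin(jπx/L) = −(jπ/L)²·sin(jπx/L); on 0 ≤ x ≤ L, ∫sin²(jπx/L) dx = L/2 and ∫sin(jπx/L)·sin(lπx/L) dx = 0 for j ≠ l, so only diagonal terms survive in ∫|φ|² and ∫φ·φ″; ∫φ·φ′ dx = [φ²/2] between the walls = 0.
State is unnormalized: ∫|φ|² dx = 2.9888, and ∫φ*·(−ħ² φ'') dx = 22.683, so ⟨p²⟩ = 22.683 / 2.9888.
⟨p²⟩ = 7.5895.

7.59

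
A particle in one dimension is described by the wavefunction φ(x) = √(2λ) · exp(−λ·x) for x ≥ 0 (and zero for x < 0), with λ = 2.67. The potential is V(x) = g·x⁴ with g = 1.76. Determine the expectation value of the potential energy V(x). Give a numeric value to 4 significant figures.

⟨V⟩ = ∫ V(x)·|φ|² dx.
Every integrand reduces to terms xʲ·e^(−2λx) on [0, ∞); use ∫₀^∞ xʲ·e^(−2λx) dx = j!/(2λ)^(j+1).
⟨V⟩ = 0.051947.

0.05195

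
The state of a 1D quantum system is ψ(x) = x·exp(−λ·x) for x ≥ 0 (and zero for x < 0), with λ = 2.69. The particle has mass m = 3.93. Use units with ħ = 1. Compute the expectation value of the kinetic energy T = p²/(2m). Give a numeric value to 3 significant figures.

T = −(ħ²/2m) d²/dx², so ⟨T⟩ = −(ħ²/2m) ∫ ψ*·ψ'' dx / ∫|ψ|² dx; with m = 3.93.
Differentiate x·exp(−λ·x) with the product rule; every integrand then reduces to terms xʲ·e^(−2λx) on [0, ∞), with ∫₀^∞ xʲ·e^(−2λx) dx = j!/(2λ)^(j+1).
State is unnormalized: ∫|ψ|² dx = 0.012843, and ∫ψ*·(−ħ²/2m · ψ'') dx = 0.011824, so ⟨T⟩ = 0.011824 / 0.012843.
⟨T⟩ = 0.92062.

0.921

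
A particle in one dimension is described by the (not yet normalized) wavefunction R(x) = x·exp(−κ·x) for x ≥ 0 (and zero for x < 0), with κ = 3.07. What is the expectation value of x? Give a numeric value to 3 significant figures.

0.489

⟨x⟩ = ∫ x·|R|² dx / ∫|R|² dx (integrals over the domain).
Every integrand reduces to terms xʲ·e^(−2κx) on [0, ∞); use ∫₀^∞ xʲ·e^(−2κx) dx = j!/(2κ)^(j+1).
State is unnormalized: ∫|R|² dx = 0.0086402, and ∫R*·x·R dx = 0.0042216, so ⟨x⟩ = 0.0042216 / 0.0086402.
⟨x⟩ = 0.48860.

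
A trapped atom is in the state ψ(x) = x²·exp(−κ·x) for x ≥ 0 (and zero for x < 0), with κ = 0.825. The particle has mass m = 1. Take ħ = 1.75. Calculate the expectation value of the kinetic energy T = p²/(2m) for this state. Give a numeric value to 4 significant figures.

T = −(ħ²/2m) d²/dx², so ⟨T⟩ = −(ħ²/2m) ∫ ψ*·ψ'' dx / ∫|ψ|² dx; with m = 1.
Differentiate x²·exp(−κ·x) with the product rule; every integrand then reduces to terms xʲ·e^(−2κx) on [0, ∞), with ∫₀^∞ xʲ·e^(−2κx) dx = j!/(2κ)^(j+1).
State is unnormalized: ∫|ψ|² dx = 1.9624, and ∫ψ*·(−ħ²/2m · ψ'') dx = 0.68175, so ⟨T⟩ = 0.68175 / 1.9624.
⟨T⟩ = 0.34740.

0.3474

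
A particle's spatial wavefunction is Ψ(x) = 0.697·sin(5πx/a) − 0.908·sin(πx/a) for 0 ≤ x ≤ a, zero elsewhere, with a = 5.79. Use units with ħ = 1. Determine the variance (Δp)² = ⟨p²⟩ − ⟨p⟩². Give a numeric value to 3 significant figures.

2.91

Compute ⟨p⟩ and ⟨p²⟩ separately; (Δp)² = ⟨p²⟩ − ⟨p⟩².
d²/dx² sin(jπx/a) = −(jπ/a)²·sin(jπx/a); on 0 ≤ x ≤ a, ∫sin²(jπx/a) dx = a/2 and ∫sin(jπx/a)·sin(lπx/a) dx = 0 for j ≠ l, so only diagonal terms survive in ∫|Ψ|² and ∫Ψ·Ψ″; ∫Ψ·Ψ′ dx = [Ψ²/2] between the walls = 0.
Normalization: ∫|Ψ|² dx = 3.7932.
⟨p⟩ = 0.0000 and ⟨p²⟩ = 2.9141.
(Δp)² = 2.9141 − (0.0000)² = 2.9141.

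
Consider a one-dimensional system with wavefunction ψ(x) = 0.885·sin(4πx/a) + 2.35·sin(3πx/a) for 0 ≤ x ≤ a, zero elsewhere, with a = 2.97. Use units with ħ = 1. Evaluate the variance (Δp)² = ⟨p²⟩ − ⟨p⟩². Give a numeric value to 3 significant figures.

11.0

Compute ⟨p⟩ and ⟨p²⟩ separately; (Δp)² = ⟨p²⟩ − ⟨p⟩².
d²/dx² sin(jπx/a) = −(jπ/a)²·sin(jπx/a); on 0 ≤ x ≤ a, ∫sin²(jπx/a) dx = a/2 and ∫sin(jπx/a)·sin(lπx/a) dx = 0 for j ≠ l, so only diagonal terms survive in ∫|ψ|² and ∫ψ·ψ″; ∫ψ·ψ′ dx = [ψ²/2] between the walls = 0.
Normalization: ∫|ψ|² dx = 9.3640.
⟨p⟩ = 0.0000 and ⟨p²⟩ = 11.043.
(Δp)² = 11.043 − (0.0000)² = 11.043.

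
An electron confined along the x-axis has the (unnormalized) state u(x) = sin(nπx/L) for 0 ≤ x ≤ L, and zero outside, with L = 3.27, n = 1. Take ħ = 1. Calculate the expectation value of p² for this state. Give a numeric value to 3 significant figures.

p² u = −ħ² d²u/dx²; ⟨p²⟩ = −ħ² ∫ u*·u'' dx / ∫|u|² dx.
d/dx sin(nπx/L) = (nπ/L)·cos(nπx/L) and d²/dx² sin(nπx/L) = −(nπ/L)²·sin(nπx/L); on 0 ≤ x ≤ L, ∫sin²(nπx/L) dx = L/2 and ∫sin(nπx/L)·cos(nπx/L) dx = 0.
State is unnormalized: ∫|u|² dx = 1.6350, and ∫u*·(−ħ² u'') dx = 1.5091, so ⟨p²⟩ = 1.5091 / 1.6350.
⟨p²⟩ = 0.92301.

0.923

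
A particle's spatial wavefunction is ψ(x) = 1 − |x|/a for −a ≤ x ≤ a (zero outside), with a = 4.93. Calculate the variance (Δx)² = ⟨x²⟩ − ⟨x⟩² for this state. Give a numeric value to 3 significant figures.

Compute ⟨x⟩ and ⟨x²⟩ separately, then (Δx)² = ⟨x²⟩ − ⟨x⟩².
ψ is even, so ∫ over [−a, a] = 2∫₀ᵃ with ψ = 1 − x/a there: ∫₀ᵃ (1 − x/a)² dx = a/3, ∫₀ᵃ x²(1 − x/a)² dx = a³/30, ∫₀ᵃ x⁴(1 − x/a)² dx = a⁵/105.
Normalization: ∫|ψ|² dx = 3.2867.
⟨x⟩ = 0.0000 and ⟨x²⟩ = 2.4305.
(Δx)² = 2.4305 − (0.0000)² = 2.4305.

2.43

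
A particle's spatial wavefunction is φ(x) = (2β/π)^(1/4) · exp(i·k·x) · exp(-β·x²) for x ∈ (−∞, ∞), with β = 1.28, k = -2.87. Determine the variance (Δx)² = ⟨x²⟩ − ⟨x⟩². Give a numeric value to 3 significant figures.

0.195

Compute ⟨x⟩ and ⟨x²⟩ separately, then (Δx)² = ⟨x²⟩ − ⟨x⟩².
Gaussian moments: ∫x^(2j)·e^(−2βx²) dx = (2j−1)!!/(4β)^j · √(π/(2β)), odd powers integrate to 0; here √(π/(2β)) = 1.1078.
⟨x⟩ = 0.0000 and ⟨x²⟩ = 0.19531.
(Δx)² = 0.19531 − (0.0000)² = 0.19531.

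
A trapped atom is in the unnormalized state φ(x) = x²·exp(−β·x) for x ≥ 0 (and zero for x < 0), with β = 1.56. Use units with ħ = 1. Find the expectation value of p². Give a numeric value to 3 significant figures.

p² φ = −ħ² d²φ/dx²; ⟨p²⟩ = −ħ² ∫ φ*·φ'' dx / ∫|φ|² dx.
Differentiate x²·exp(−β·x) with the product rule; every integrand then reduces to terms xʲ·e^(−2βx) on [0, ∞), with ∫₀^∞ xʲ·e^(−2βx) dx = j!/(2β)^(j+1).
State is unnormalized: ∫|φ|² dx = 0.081178, and ∫φ*·(−ħ² φ'') dx = 0.065852, so ⟨p²⟩ = 0.065852 / 0.081178.
⟨p²⟩ = 0.81120.

0.811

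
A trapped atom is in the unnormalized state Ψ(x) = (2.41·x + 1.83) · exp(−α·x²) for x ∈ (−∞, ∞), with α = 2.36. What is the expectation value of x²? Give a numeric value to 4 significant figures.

0.1388

⟨x²⟩ = ∫ x²·|Ψ|² dx / ∫|Ψ|² dx (integrals over the domain).
Expand each integrand as polynomial × e^(−2αx²) and use ∫x^(2j)·e^(−2αx²) dx = (2j−1)!!/(4α)^j · √(π/(2α)), odd powers → 0; here √(π/(2α)) = 0.81584.
State is unnormalized: ∫|Ψ|² dx = 3.2341, and ∫Ψ*·x²·Ψ dx = 0.44894, so ⟨x²⟩ = 0.44894 / 3.2341.
⟨x²⟩ = 0.13881.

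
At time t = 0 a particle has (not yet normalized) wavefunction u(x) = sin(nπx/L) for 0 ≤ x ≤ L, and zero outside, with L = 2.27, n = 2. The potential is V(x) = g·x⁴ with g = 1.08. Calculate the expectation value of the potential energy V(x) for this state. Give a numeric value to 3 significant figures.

5.04

⟨V⟩ = ∫ V(x)·|u|² dx / ∫|u|² dx.
With sin²θ = (1 − cos2θ)/2 on 0 ≤ x ≤ L: ∫sin²(nπx/L) dx = L/2, ∫x·sin²(nπx/L) dx = L²/4, ∫x²·sin²(nπx/L) dx = L³·(1/6 − 1/(4n²π²)); higher powers xᵏ the same way, integrating xᵏ·cos(2nπx/L) by parts.
State is unnormalized: ∫|u|² dx = 1.1350, and ∫u*·V(x)·u dx = 5.7165, so ⟨V⟩ = 5.7165 / 1.1350.
⟨V⟩ = 5.0365.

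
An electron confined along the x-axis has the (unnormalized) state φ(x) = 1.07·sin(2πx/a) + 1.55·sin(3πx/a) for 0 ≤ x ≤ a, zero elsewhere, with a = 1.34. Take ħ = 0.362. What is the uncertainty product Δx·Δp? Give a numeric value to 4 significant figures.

0.6360

Δx = √(⟨x²⟩−⟨x⟩²), Δp = √(⟨p²⟩−⟨p⟩²).
On 0 ≤ x ≤ a (j ≠ l): ∫sin²(jπx/a) dx = a/2, ∫sin(jπx/a)·sin(lπx/a) dx = 0; diagonal moments ∫x·sin²(jπx/a) dx = a²/4, ∫x²·sin²(jπx/a) dx = a³·(1/6 − 1/(4j²π²)); cross terms ∫x·sin(jπx/a)·sin(lπx/a) dx = 0 for j + l even and −4jla²/(π²(j² − l²)²) for j + l odd, ∫x²·sin(jπx/a)·sin(lπx/a) dx = (−1)^(j+l)·4jla³/(π²(j² − l²)²); higher powers the same way via product-to-sum and parts. d²/dx² sin(jπx/a) = −(jπ/a)²·sin(jπx/a); on 0 ≤ x ≤ a, ∫sin²(jπx/a) dx = a/2 and ∫sin(jπx/a)·sin(lπx/a) dx = 0 for j ≠ l, so only diagonal terms survive in ∫|φ|² and ∫φ·φ″; ∫φ·φ′ dx = [φ²/2] between the walls = 0.
Normalization: ∫|φ|² dx = 2.3768.
⟨x⟩ = 0.42625, ⟨x²⟩ = 0.25773 ⇒ Δx = 0.27574.
⟨p⟩ = 0.0000, ⟨p²⟩ = 5.3203 ⇒ Δp = 2.3066.
Δx·Δp = 0.63602.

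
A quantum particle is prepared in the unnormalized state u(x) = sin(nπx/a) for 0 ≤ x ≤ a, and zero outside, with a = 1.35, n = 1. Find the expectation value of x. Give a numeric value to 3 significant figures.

0.675

⟨x⟩ = ∫ x·|u|² dx / ∫|u|² dx (integrals over the domain).
With sin²θ = (1 − cos2θ)/2 on 0 ≤ x ≤ a: ∫sin²(nπx/a) dx = a/2, ∫x·sin²(nπx/a) dx = a²/4, ∫x²·sin²(nπx/a) dx = a³·(1/6 − 1/(4n²π²)); higher powers xᵏ the same way, integrating xᵏ·cos(2nπx/a) by parts.
State is unnormalized: ∫|u|² dx = 0.67500, and ∫u*·x·u dx = 0.45563, so ⟨x⟩ = 0.45563 / 0.67500.
⟨x⟩ = 0.67500.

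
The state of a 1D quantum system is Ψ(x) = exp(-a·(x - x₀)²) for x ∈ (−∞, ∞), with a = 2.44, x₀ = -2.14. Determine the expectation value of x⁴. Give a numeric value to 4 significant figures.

23.82

⟨x⁴⟩ = ∫ x⁴·|Ψ|² dx / ∫|Ψ|² dx (integrals over the domain).
Gaussian moments (u = x − x₀): ∫u^(2j)·e^(−2au²) du = (2j−1)!!/(4a)^j · √(π/(2a)), odd powers integrate to 0; here √(π/(2a)) = 0.80235.
State is unnormalized: ∫|Ψ|² dx = 0.80235, and ∫Ψ*·x⁴·Ψ dx = 19.112, so ⟨x⁴⟩ = 19.112 / 0.80235.
⟨x⁴⟩ = 23.820.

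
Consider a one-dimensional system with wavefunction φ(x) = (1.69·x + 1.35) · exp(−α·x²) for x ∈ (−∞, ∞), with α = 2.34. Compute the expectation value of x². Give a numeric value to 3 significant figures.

0.137

⟨x²⟩ = ∫ x²·|φ|² dx / ∫|φ|² dx (integrals over the domain).
Expand each integrand as polynomial × e^(−2αx²) and use ∫x^(2j)·e^(−2αx²) dx = (2j−1)!!/(4α)^j · √(π/(2α)), odd powers → 0; here √(π/(2α)) = 0.81932.
State is unnormalized: ∫|φ|² dx = 1.7432, and ∫φ*·x²·φ dx = 0.23966, so ⟨x²⟩ = 0.23966 / 1.7432.
⟨x²⟩ = 0.13748.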